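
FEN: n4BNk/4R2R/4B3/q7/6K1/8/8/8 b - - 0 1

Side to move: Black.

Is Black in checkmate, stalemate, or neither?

checkmate

Black to move; black king on h8.
In check: yes, from the white rook on h7.
King squares — g7: attacked by Re7; h7: attacked by Re7; g8: attacked by Be6.
Legal moves for Black: none.
In check with no legal moves → checkmate.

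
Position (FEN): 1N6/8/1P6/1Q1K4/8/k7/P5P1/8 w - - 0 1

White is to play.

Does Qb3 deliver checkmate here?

After Qb3: black king on a3; in check: yes, from the white queen on b3.
King squares — a2: attacked by Qb3; b2: attacked by Qb3; b3: attacked by Pa2; a4: attacked by Qb3; b4: attacked by Qb3.
Black has no legal moves → checkmate.

yes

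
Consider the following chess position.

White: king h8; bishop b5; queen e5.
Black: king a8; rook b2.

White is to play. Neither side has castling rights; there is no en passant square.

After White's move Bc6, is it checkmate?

After Bc6: black king on a8; in check: yes, from the white bishop on c6.
Black has 2 legal replies: Ka7, Rb7.
In check but a legal move exists → not checkmate.

no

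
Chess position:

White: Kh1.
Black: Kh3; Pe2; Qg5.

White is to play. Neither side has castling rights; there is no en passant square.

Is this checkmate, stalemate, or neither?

stalemate

White to move; white king on h1.
In check: no.
King squares — g1: attacked by Qg5; g2: attacked by Kh3; h2: attacked by Kh3.
Legal moves for White: none.
Not in check and no legal moves → stalemate.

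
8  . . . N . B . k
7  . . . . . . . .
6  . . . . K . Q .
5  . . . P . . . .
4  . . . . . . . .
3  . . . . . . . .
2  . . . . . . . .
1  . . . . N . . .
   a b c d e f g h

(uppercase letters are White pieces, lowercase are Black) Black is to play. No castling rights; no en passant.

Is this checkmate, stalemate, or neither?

Black to move; black king on h8.
In check: no.
King squares — g7: attacked by Qg6; h7: attacked by Qg6; g8: attacked by Qg6.
Legal moves for Black: none.
Not in check and no legal moves → stalemate.

stalemate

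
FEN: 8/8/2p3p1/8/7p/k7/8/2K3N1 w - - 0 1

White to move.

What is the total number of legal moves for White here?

7

White to move; king on c1.
In check: no.
Legal moves: Nh3, Nf3, Ne2, Kd2, Kc2, Kd1, Kb1.
Count: 7.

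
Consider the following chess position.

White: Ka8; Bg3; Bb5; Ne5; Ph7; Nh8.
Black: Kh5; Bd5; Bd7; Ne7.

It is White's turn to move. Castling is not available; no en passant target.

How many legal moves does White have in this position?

White to move; king on a8.
In check: yes, from the black bishop on d5.
Legal moves: Kb8, Ka7, Nc6, Bc6.
Count: 4.

4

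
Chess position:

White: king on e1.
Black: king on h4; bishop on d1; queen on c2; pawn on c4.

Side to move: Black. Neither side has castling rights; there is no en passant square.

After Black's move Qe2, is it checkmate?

yes

After Qe2: white king on e1; in check: yes, from the black queen on e2.
King squares — d1: attacked by Qe2; f1: attacked by Qe2; d2: attacked by Qe2; e2: attacked by Bd1; f2: attacked by Qe2.
White has no legal moves → checkmate.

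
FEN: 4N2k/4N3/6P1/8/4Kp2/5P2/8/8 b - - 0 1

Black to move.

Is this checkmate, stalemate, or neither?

stalemate

Black to move; black king on h8.
In check: no.
King squares — g7: attacked by Ne8; h7: attacked by Pg6; g8: attacked by Ne7.
Legal moves for Black: none.
Not in check and no legal moves → stalemate.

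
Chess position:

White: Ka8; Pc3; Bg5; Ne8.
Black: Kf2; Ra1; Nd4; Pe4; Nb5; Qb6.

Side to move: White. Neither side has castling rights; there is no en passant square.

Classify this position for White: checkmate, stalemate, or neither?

checkmate

White to move; white king on a8.
In check: yes, from the black rook on a1.
King squares — a7: attacked by Ra1; b7: attacked by Qb6; b8: attacked by Qb6.
Legal moves for White: none.
In check with no legal moves → checkmate.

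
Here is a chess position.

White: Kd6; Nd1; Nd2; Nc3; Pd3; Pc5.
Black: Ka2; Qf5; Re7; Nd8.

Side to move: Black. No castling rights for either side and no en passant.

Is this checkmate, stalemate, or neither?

neither

Black to move; black king on a2.
In check: yes, from the white knight on c3.
Legal moves for Black: Ka3, Ka1.
Black is in check but has 2 legal moves → neither.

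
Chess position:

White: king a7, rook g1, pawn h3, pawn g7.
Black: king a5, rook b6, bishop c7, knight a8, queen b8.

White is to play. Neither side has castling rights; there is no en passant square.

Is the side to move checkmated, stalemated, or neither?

White to move; white king on a7.
In check: yes, from the black queen on b8.
King squares — a6: attacked by Ka5; b6: attacked by Ka5; b7: attacked by Rb6; a8: attacked by Qb8; b8: attacked by Rb6.
Legal moves for White: none.
In check with no legal moves → checkmate.

checkmate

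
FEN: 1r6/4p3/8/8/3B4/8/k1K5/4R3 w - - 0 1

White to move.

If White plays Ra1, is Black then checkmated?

After Ra1: black king on a2; in check: yes, from the white rook on a1.
King squares — a1: attacked by Bd4; b1: attacked by Ra1; b2: attacked by Kc2; a3: attacked by Ra1; b3: attacked by Kc2.
Black has no legal moves → checkmate.

yes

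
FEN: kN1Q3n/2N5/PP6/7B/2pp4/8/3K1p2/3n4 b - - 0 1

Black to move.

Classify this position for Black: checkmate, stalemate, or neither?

Black to move; black king on a8.
In check: yes, from the white knight on c7.
King squares — a7: attacked by Pb6; b7: attacked by Pa6; b8: attacked by Qd8.
Legal moves for Black: none.
In check with no legal moves → checkmate.

checkmate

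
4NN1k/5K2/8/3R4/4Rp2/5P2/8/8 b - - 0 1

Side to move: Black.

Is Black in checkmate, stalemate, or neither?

stalemate

Black to move; black king on h8.
In check: no.
King squares — g7: attacked by Kf7; h7: attacked by Nf8; g8: attacked by Kf7.
Legal moves for Black: none.
Not in check and no legal moves → stalemate.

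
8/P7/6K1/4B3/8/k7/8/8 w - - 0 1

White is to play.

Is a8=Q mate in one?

no

After a8=Q: black king on a3; in check: yes, from the white queen on a8.
Black has 2 legal replies: Kb4, Kb3.
In check but a legal move exists → not checkmate.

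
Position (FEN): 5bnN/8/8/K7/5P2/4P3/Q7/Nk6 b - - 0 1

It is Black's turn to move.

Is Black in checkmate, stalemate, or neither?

neither

Black to move; black king on b1.
In check: yes, from the white queen on a2.
King squares — a1: attacked by Qa2; c1: available; a2: available; b2: attacked by Qa2; c2: attacked by Na1.
Legal moves for Black: Kxa2, Kc1.
Black is in check but has 2 legal moves → neither.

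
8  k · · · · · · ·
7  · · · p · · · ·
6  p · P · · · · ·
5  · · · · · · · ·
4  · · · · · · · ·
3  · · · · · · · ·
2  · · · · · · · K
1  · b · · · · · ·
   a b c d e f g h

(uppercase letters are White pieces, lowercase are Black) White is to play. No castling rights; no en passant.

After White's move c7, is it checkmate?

After c7: black king on a8; in check: no.
Black is not in check, so this cannot be checkmate.

no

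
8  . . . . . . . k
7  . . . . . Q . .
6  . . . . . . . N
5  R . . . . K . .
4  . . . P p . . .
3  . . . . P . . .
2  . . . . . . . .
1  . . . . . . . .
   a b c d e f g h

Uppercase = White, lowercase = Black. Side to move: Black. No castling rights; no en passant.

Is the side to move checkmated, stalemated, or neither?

Black to move; black king on h8.
In check: no.
King squares — g7: attacked by Qf7; h7: attacked by Qf7; g8: attacked by Nh6.
Legal moves for Black: none.
Not in check and no legal moves → stalemate.

stalemate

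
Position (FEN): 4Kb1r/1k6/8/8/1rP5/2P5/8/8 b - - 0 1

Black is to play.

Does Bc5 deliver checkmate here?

After Bc5: white king on e8; in check: yes, from the black rook on h8.
White has 2 legal replies: Kf7, Kd7.
In check but a legal move exists → not checkmate.

no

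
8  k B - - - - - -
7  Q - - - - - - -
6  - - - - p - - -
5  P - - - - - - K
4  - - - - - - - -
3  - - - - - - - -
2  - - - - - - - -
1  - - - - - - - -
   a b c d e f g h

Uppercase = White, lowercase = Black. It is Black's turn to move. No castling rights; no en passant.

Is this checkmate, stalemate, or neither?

Black to move; black king on a8.
In check: yes, from the white queen on a7.
King squares — a7: attacked by Bb8; b7: attacked by Qa7; b8: attacked by Qa7.
Legal moves for Black: none.
In check with no legal moves → checkmate.

checkmate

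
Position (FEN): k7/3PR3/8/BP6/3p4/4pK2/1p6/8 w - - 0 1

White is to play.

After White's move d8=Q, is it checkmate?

After d8=Q: black king on a8; in check: yes, from the white queen on d8.
King squares — a7: attacked by Re7; b7: attacked by Re7; b8: attacked by Qd8.
Black has no legal moves → checkmate.

yes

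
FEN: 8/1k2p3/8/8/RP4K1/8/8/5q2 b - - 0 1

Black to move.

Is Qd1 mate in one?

no

After Qd1: white king on g4; in check: yes, from the black queen on d1.
White has 6 legal replies: Kg5, Kf5, Kh4, Kf4, Kh3, Kg3.
In check but a legal move exists → not checkmate.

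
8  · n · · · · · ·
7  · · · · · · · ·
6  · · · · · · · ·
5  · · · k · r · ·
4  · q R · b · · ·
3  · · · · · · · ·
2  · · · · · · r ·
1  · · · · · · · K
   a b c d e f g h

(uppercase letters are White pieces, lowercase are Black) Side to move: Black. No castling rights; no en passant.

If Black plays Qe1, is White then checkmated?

After Qe1: white king on h1; in check: yes, from the black queen on e1.
King squares — g1: attacked by Qe1; g2: attacked by Be4; h2: attacked by Rg2.
White has no legal moves → checkmate.

yes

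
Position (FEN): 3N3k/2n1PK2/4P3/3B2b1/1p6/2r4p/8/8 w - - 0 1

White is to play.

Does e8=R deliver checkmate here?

After e8=R: black king on h8; in check: yes, from the white rook on e8.
Black has 2 legal replies: Kh7, Nxe8.
In check but a legal move exists → not checkmate.

no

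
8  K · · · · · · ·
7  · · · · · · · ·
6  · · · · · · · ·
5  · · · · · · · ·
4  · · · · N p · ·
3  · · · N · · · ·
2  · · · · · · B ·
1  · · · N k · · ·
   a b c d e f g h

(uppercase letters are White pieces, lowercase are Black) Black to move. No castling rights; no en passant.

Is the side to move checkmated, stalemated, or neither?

Black to move; black king on e1.
In check: yes, from the white knight on d3.
Legal moves for Black: Ke2, Kxd1.
Black is in check but has 2 legal moves → neither.

neither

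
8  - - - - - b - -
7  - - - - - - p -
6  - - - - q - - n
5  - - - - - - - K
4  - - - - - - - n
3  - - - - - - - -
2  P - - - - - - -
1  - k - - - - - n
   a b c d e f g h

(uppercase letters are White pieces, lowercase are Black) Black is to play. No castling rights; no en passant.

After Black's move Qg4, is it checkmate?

After Qg4: white king on h5; in check: yes, from the black queen on g4.
King squares — g4: attacked by Nh6; h4: attacked by Qg4; g5: attacked by Qg4; g6: attacked by Qg4; h6: attacked by Pg7.
White has no legal moves → checkmate.

yes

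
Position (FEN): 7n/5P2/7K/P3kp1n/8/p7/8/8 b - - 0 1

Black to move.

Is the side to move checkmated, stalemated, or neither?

neither

Black to move; black king on e5.
In check: no.
Legal moves for Black: Nxf7+, Ng6, Ng7, Nf6, Nf4, Ng3, Kf6, Ke6, Kd6, Kd5, Kf4, Ke4, Kd4, f4, a2.
Black has 15 legal moves and is not in check → neither.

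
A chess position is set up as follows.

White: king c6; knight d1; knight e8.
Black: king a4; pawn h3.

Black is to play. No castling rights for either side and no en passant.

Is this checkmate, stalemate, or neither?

neither

Black to move; black king on a4.
In check: no.
Legal moves for Black: Ka5, Kb4, Kb3, Ka3, h2.
Black has 5 legal moves and is not in check → neither.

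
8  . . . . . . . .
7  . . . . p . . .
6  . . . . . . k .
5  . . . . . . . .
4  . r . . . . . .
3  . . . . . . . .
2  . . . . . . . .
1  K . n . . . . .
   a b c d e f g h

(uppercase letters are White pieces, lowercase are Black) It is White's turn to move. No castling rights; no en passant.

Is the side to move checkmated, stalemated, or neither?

White to move; white king on a1.
In check: no.
King squares — b1: attacked by Rb4; a2: attacked by Nc1; b2: attacked by Rb4.
Legal moves for White: none.
Not in check and no legal moves → stalemate.

stalemate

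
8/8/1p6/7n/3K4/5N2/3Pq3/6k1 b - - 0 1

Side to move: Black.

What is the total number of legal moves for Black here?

Black to move; king on g1.
In check: yes, from the white knight on f3.
Legal moves: Kg2, Kf2, Kh1, Kf1, Qxf3.
Count: 5.

5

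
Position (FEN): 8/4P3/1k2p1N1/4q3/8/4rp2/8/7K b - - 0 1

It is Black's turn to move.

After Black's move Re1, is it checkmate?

yes

After Re1: white king on h1; in check: yes, from the black rook on e1.
King squares — g1: attacked by Re1; g2: attacked by Pf3; h2: attacked by Qe5.
White has no legal moves → checkmate.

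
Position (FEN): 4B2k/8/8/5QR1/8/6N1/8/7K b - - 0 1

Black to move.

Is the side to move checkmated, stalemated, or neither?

Black to move; black king on h8.
In check: no.
King squares — g7: attacked by Rg5; h7: attacked by Qf5; g8: attacked by Rg5.
Legal moves for Black: none.
Not in check and no legal moves → stalemate.

stalemate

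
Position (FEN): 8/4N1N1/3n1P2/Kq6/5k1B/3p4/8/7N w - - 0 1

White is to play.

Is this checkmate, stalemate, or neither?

White to move; white king on a5.
In check: yes, from the black queen on b5.
King squares — a4: attacked by Qb5; b4: attacked by Qb5; b5: attacked by Nd6; a6: attacked by Qb5; b6: attacked by Qb5.
Legal moves for White: none.
In check with no legal moves → checkmate.

checkmate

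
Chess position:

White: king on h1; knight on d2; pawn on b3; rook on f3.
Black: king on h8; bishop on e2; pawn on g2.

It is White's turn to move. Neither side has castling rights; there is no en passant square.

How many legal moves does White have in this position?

White to move; king on h1.
In check: yes, from the black pawn on g2.
Legal moves: Kh2, Kxg2, Kg1.
Count: 3.

3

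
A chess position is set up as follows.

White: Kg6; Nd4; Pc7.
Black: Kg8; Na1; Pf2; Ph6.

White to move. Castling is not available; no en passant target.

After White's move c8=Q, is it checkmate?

yes

After c8=Q: black king on g8; in check: yes, from the white queen on c8.
King squares — f7: attacked by Kg6; g7: attacked by Kg6; h7: attacked by Kg6; f8: attacked by Qc8; h8: attacked by Qc8.
Black has no legal moves → checkmate.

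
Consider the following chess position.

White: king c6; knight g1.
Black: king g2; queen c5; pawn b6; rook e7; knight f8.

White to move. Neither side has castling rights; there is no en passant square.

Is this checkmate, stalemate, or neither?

checkmate

White to move; white king on c6.
In check: yes, from the black queen on c5.
King squares — b5: attacked by Qc5; c5: attacked by Pb6; d5: attacked by Qc5; b6: attacked by Qc5; d6: attacked by Qc5; b7: attacked by Re7; c7: attacked by Qc5; d7: attacked by Re7.
Legal moves for White: none.
In check with no legal moves → checkmate.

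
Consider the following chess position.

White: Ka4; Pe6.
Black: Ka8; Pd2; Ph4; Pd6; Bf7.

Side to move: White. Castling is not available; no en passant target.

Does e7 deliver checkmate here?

no

After e7: black king on a8; in check: no.
Black is not in check, so this cannot be checkmate.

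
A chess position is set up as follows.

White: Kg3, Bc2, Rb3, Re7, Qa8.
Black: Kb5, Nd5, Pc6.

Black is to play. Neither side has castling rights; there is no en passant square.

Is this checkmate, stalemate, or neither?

neither

Black to move; black king on b5.
In check: yes, from the white rook on b3.
Legal moves for Black: Kc5, Kc4, Nb4.
Black is in check but has 3 legal moves → neither.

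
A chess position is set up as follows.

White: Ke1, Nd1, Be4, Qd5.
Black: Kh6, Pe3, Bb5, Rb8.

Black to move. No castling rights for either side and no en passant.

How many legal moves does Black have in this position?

20

Black to move; king on h6.
In check: no.
Legal moves: Rh8, Rg8, Rf8, Re8, Rd8, Rc8, Ra8, Rb7, Rb6, Kg7, Be8, Bd7, Bc6, Ba6, Bc4, Ba4, Bd3, Be2, Bf1, e2.
Count: 20.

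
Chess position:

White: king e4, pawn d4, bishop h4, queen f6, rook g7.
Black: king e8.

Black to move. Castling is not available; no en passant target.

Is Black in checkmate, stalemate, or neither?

Black to move; black king on e8.
In check: no.
King squares — d7: attacked by Rg7; e7: attacked by Qf6; f7: attacked by Qf6; d8: attacked by Qf6; f8: attacked by Qf6.
Legal moves for Black: none.
Not in check and no legal moves → stalemate.

stalemate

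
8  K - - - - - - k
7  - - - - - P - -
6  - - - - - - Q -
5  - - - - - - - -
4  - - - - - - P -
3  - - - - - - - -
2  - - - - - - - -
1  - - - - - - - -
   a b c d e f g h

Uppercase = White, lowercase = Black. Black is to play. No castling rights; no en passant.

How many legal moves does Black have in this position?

Black to move; king on h8.
In check: no.
Legal moves: none.
Count: 0.

0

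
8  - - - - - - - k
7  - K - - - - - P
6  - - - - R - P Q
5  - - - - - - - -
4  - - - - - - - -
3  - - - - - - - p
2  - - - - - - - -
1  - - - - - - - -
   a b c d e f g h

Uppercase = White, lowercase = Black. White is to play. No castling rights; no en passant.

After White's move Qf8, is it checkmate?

yes

After Qf8: black king on h8; in check: yes, from the white queen on f8.
King squares — g7: attacked by Qf8; h7: attacked by Pg6; g8: attacked by Ph7.
Black has no legal moves → checkmate.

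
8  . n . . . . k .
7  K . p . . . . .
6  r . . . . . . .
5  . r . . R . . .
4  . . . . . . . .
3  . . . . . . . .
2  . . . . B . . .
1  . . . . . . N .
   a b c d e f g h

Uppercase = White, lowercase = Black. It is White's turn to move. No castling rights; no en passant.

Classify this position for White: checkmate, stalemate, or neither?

White to move; white king on a7.
In check: yes, from the black rook on a6.
King squares — a6: attacked by Nb8; b6: attacked by Rb5; b7: attacked by Rb5; a8: attacked by Ra6; b8: attacked by Rb5.
Legal moves for White: none.
In check with no legal moves → checkmate.

checkmate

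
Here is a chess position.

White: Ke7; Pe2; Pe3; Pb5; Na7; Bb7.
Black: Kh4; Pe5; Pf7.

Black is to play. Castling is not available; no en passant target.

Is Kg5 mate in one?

After Kg5: white king on e7; in check: no.
White is not in check, so this cannot be checkmate.

no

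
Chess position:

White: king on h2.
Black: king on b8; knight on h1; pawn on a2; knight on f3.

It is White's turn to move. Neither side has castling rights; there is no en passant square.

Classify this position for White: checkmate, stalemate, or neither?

neither

White to move; white king on h2.
In check: yes, from the black knight on f3.
King squares — g1: attacked by Nf3; h1: available; g2: available; g3: attacked by Nh1; h3: available.
Legal moves for White: Kh3, Kg2, Kxh1.
White is in check but has 3 legal moves → neither.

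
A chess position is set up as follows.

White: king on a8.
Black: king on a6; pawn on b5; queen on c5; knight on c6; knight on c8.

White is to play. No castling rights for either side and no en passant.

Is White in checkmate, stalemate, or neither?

White to move; white king on a8.
In check: no.
King squares — a7: attacked by Qc5; b7: attacked by Ka6; b8: attacked by Nc6.
Legal moves for White: none.
Not in check and no legal moves → stalemate.

stalemate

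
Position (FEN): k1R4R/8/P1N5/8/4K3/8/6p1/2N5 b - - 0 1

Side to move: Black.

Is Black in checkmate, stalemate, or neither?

Black to move; black king on a8.
In check: yes, from the white rook on c8.
King squares — a7: attacked by Nc6; b7: attacked by Pa6; b8: attacked by Nc6.
Legal moves for Black: none.
In check with no legal moves → checkmate.

checkmate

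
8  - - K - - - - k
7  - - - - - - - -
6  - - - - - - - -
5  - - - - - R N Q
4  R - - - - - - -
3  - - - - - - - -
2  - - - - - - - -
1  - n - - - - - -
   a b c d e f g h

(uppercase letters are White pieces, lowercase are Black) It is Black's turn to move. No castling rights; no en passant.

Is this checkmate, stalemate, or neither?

Black to move; black king on h8.
In check: yes, from the white queen on h5.
Legal moves for Black: Kg8, Kg7.
Black is in check but has 2 legal moves → neither.

neither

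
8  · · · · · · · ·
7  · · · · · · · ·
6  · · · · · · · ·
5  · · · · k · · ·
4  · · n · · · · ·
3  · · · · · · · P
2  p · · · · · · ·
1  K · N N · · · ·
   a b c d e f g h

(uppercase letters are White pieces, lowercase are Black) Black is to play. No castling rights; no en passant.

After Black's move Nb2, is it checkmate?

no

After Nb2: white king on a1; in check: no.
White is not in check, so this cannot be checkmate.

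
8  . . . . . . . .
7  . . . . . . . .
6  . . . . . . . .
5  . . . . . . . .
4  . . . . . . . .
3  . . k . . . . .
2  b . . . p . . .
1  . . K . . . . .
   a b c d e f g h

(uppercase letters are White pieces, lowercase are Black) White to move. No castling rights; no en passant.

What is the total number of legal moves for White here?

0

White to move; king on c1.
In check: no.
Legal moves: none.
Count: 0.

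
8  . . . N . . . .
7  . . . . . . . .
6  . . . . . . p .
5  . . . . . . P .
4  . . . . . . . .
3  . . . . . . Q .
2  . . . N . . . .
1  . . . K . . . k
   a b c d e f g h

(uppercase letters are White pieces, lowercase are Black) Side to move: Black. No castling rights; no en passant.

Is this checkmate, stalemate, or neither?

Black to move; black king on h1.
In check: no.
King squares — g1: attacked by Qg3; g2: attacked by Qg3; h2: attacked by Qg3.
Legal moves for Black: none.
Not in check and no legal moves → stalemate.

stalemate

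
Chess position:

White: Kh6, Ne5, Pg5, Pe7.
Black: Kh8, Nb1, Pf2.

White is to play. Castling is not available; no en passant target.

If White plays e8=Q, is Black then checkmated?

yes

After e8=Q: black king on h8; in check: yes, from the white queen on e8.
King squares — g7: attacked by Kh6; h7: attacked by Kh6; g8: attacked by Qe8.
Black has no legal moves → checkmate.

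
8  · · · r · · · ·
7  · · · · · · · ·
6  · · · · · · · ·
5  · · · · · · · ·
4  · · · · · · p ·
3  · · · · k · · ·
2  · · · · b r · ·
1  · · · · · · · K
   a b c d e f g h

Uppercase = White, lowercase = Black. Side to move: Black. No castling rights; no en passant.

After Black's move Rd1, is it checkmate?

yes

After Rd1: white king on h1; in check: yes, from the black rook on d1.
King squares — g1: attacked by Rd1; g2: attacked by Rf2; h2: attacked by Rf2.
White has no legal moves → checkmate.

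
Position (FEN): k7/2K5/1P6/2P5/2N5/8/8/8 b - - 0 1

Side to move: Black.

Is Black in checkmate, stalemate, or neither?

Black to move; black king on a8.
In check: no.
King squares — a7: attacked by Pb6; b7: attacked by Kc7; b8: attacked by Kc7.
Legal moves for Black: none.
Not in check and no legal moves → stalemate.

stalemate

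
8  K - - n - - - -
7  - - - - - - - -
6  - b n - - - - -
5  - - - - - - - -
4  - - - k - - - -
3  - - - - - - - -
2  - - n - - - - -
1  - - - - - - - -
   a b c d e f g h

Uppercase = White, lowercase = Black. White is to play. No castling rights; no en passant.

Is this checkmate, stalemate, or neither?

White to move; white king on a8.
In check: no.
King squares — a7: attacked by Bb6; b7: attacked by Nd8; b8: attacked by Nc6.
Legal moves for White: none.
Not in check and no legal moves → stalemate.

stalemate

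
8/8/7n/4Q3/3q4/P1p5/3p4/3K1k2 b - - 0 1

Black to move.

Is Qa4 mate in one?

yes

After Qa4: white king on d1; in check: yes, from the black queen on a4.
King squares — c1: attacked by Pd2; e1: attacked by Kf1; c2: attacked by Qa4; d2: attacked by Pc3; e2: attacked by Kf1.
White has no legal moves → checkmate.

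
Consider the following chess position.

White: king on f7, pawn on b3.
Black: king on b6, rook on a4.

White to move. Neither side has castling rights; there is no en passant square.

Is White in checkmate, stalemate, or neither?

White to move; white king on f7.
In check: no.
Legal moves for White: Kg8, Kf8, Ke8, Kg7, Ke7, Kg6, Kf6, Ke6, bxa4, b4.
White has 10 legal moves and is not in check → neither.

neither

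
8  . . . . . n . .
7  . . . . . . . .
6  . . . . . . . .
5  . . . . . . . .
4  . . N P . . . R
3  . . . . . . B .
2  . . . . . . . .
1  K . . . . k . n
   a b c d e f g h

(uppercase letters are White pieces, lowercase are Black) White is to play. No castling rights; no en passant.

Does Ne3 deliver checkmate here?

no

After Ne3: black king on f1; in check: yes, from the white knight on e3.
Black has 2 legal replies: Ke2, Kg1.
In check but a legal move exists → not checkmate.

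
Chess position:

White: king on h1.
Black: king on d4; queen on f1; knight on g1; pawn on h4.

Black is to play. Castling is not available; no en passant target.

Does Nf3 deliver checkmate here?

After Nf3: white king on h1; in check: yes, from the black queen on f1.
King squares — g1: attacked by Qf1; g2: attacked by Qf1; h2: attacked by Nf3.
White has no legal moves → checkmate.

yes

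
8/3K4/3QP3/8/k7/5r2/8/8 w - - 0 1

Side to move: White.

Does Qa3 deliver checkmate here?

no

After Qa3: black king on a4; in check: yes, from the white queen on a3.
Black has 3 legal replies: Kb5, Kxa3, Rxa3.
In check but a legal move exists → not checkmate.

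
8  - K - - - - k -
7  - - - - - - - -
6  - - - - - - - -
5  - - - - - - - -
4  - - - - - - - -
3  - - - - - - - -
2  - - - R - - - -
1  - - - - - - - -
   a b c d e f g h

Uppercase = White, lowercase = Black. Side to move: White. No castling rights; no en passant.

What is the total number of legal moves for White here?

White to move; king on b8.
In check: no.
Legal moves: Kc8, Ka8, Kc7, Kb7, Ka7, Rd8+, Rd7, Rd6, Rd5, Rd4, Rd3, Rh2, Rg2+, Rf2, Re2, Rc2, Rb2, Ra2, Rd1.
Count: 19.

19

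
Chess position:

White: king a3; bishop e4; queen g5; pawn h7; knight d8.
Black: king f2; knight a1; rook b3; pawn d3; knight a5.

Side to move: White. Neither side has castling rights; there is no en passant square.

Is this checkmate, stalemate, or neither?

White to move; white king on a3.
In check: yes, from the black rook on b3.
King squares — a2: available; b2: attacked by Rb3; b3: attacked by Na1; a4: available; b4: attacked by Rb3.
Legal moves for White: Ka4, Ka2.
White is in check but has 2 legal moves → neither.

neither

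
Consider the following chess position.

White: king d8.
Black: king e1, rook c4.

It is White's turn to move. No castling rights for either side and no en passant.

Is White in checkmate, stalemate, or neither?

neither

White to move; white king on d8.
In check: no.
Legal moves for White: Ke8, Ke7, Kd7.
White has 3 legal moves and is not in check → neither.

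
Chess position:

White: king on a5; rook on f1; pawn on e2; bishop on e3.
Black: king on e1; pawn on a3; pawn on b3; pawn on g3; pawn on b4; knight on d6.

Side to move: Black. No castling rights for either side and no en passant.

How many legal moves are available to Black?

Black to move; king on e1.
In check: yes, from the white rook on f1.
Legal moves: Kxe2, Kxf1.
Count: 2.

2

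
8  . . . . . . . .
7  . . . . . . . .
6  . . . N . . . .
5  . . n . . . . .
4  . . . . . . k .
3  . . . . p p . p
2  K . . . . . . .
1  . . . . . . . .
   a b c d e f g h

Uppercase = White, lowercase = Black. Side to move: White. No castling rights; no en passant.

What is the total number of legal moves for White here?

White to move; king on a2.
In check: no.
Legal moves: Ne8, Nc8, Nf7, Nb7, Nf5, Nb5, Ne4, Nc4, Ka3, Kb2, Kb1, Ka1.
Count: 12.

12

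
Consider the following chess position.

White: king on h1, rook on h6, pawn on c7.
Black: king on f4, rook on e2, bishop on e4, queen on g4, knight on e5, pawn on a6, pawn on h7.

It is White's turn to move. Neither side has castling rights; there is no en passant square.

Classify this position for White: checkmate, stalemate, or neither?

checkmate

White to move; white king on h1.
In check: yes, from the black bishop on e4.
King squares — g1: attacked by Qg4; g2: attacked by Re2; h2: attacked by Re2.
Legal moves for White: none.
In check with no legal moves → checkmate.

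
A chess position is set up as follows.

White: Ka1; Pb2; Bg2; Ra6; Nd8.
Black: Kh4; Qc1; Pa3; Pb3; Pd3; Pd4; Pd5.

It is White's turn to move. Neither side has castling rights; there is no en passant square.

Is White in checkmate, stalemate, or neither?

White to move; white king on a1.
In check: yes, from the black queen on c1.
King squares — b1: attacked by Qc1; a2: attacked by Pb3; b2: own pawn.
Legal moves for White: none.
In check with no legal moves → checkmate.

checkmate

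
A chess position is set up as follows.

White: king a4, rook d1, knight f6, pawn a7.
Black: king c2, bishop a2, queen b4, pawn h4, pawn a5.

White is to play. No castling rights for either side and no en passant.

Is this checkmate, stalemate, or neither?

checkmate

White to move; white king on a4.
In check: yes, from the black queen on b4.
King squares — a3: attacked by Qb4; b3: attacked by Ba2; b4: attacked by Pa5; a5: attacked by Qb4; b5: attacked by Qb4.
Legal moves for White: none.
In check with no legal moves → checkmate.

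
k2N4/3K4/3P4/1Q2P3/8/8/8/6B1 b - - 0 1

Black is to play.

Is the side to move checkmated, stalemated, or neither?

stalemate

Black to move; black king on a8.
In check: no.
King squares — a7: attacked by Bg1; b7: attacked by Qb5; b8: attacked by Qb5.
Legal moves for Black: none.
Not in check and no legal moves → stalemate.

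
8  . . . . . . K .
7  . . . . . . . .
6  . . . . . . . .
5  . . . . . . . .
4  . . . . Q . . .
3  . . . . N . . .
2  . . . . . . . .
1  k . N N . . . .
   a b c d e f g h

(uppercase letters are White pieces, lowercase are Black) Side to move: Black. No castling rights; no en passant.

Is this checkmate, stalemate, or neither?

stalemate

Black to move; black king on a1.
In check: no.
King squares — b1: attacked by Qe4; a2: attacked by Nc1; b2: attacked by Nd1.
Legal moves for Black: none.
Not in check and no legal moves → stalemate.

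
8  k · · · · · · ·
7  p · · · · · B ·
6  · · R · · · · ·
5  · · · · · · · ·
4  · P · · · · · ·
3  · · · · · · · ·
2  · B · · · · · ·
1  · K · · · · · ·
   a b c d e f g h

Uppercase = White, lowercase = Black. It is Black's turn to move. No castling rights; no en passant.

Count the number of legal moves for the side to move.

4

Black to move; king on a8.
In check: no.
Legal moves: Kb8, Kb7, a6, a5.
Count: 4.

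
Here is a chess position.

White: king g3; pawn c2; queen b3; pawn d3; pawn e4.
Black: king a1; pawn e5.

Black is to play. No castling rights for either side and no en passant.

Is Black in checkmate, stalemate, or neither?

stalemate

Black to move; black king on a1.
In check: no.
King squares — b1: attacked by Qb3; a2: attacked by Qb3; b2: attacked by Qb3.
Legal moves for Black: none.
Not in check and no legal moves → stalemate.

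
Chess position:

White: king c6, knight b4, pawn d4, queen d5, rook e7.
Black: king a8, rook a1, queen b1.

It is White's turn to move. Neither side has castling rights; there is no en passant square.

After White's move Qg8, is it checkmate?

yes

After Qg8: black king on a8; in check: yes, from the white queen on g8.
King squares — a7: attacked by Re7; b7: attacked by Kc6; b8: attacked by Qg8.
Black has no legal moves → checkmate.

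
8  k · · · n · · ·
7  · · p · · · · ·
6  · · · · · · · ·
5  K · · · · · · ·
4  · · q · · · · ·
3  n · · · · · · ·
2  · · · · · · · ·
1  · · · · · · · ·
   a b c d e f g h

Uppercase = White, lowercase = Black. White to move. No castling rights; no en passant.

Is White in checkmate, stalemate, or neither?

White to move; white king on a5.
In check: no.
King squares — a4: attacked by Qc4; b4: attacked by Qc4; b5: attacked by Na3; a6: attacked by Qc4; b6: attacked by Pc7.
Legal moves for White: none.
Not in check and no legal moves → stalemate.

stalemate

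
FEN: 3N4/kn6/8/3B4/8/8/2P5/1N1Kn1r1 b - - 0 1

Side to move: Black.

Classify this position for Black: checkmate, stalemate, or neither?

neither

Black to move; black king on a7.
In check: no.
Legal moves for Black include: Nxd8, Nd6, Nc5, Na5, Kb8, Ka8, Kb6, Ka6, Rg8, Rg7, Rg6, Rg5, Rg4, Rg3, Rg2, Rh1, Rf1, Nf3+, ... (list truncated; more exist).
Black has legal moves and is not in check → neither.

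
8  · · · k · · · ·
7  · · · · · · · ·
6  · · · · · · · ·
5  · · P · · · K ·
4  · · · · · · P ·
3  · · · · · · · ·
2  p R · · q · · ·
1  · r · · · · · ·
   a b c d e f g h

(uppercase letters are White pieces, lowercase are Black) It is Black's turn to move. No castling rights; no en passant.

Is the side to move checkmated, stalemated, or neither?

Black to move; black king on d8.
In check: no.
Legal moves for Black include: Ke8, Kc8, Ke7, Kd7, Kc7, Qe8, Qe7+, Qe6, Qa6, Qe5+, Qb5, Qxg4+, Qe4, Qc4, Qf3, Qe3+, Qd3, Qh2, ... (list truncated; more exist).
Black has legal moves and is not in check → neither.

neither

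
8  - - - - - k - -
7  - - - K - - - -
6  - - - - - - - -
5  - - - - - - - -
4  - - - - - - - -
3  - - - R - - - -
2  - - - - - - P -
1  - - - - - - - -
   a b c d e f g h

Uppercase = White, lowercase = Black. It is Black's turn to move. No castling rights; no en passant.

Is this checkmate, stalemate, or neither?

Black to move; black king on f8.
In check: no.
Legal moves for Black: Kg8, Kg7, Kf7.
Black has 3 legal moves and is not in check → neither.

neither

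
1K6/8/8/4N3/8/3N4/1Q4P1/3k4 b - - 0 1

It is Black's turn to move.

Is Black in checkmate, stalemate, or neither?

Black to move; black king on d1.
In check: no.
King squares — c1: attacked by Qb2; e1: attacked by Nd3; c2: attacked by Qb2; d2: attacked by Qb2; e2: attacked by Qb2.
Legal moves for Black: none.
Not in check and no legal moves → stalemate.

stalemate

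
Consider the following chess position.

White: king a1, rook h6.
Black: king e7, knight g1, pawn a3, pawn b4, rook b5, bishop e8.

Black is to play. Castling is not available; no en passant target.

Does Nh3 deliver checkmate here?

no

After Nh3: white king on a1; in check: no.
White is not in check, so this cannot be checkmate.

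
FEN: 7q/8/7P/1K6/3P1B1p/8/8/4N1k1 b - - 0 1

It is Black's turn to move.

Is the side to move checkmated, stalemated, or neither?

neither

Black to move; black king on g1.
In check: no.
Legal moves for Black: Qg8, Qf8, Qe8+, Qd8, Qc8, Qb8+, Qa8, Qh7, Qg7, Qxh6, Qf6, Qe5+, Qxd4, Kf2, Kh1, Kf1, h3.
Black has 17 legal moves and is not in check → neither.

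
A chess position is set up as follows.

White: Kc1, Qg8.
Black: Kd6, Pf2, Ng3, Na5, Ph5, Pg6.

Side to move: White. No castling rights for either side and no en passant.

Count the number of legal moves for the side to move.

White to move; king on c1.
In check: no.
Legal moves: Qh8, Qf8+, Qe8, Qd8+, Qc8, Qb8+, Qa8, Qh7, Qg7, Qf7, Qxg6+, Qe6+, Qd5+, Qc4, Qb3, Qa2, Kd2, Kc2, Kb2, Kd1, Kb1.
Count: 21.

21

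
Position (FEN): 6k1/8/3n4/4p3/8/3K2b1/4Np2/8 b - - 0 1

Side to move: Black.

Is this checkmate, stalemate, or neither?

neither

Black to move; black king on g8.
In check: no.
Legal moves for Black include: Kh8, Kf8, Kh7, Kg7, Kf7, Ne8, Nc8, Nf7, Nb7, Nf5, Nb5, Ne4, Nc4, Bh4, Bf4, Bh2, e4+, f1=Q, ... (list truncated; more exist).
Black has legal moves and is not in check → neither.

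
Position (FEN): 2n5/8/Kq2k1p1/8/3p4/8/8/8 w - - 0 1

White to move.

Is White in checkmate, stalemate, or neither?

checkmate

White to move; white king on a6.
In check: yes, from the black queen on b6.
King squares — a5: attacked by Qb6; b5: attacked by Qb6; b6: attacked by Nc8; a7: attacked by Qb6; b7: attacked by Qb6.
Legal moves for White: none.
In check with no legal moves → checkmate.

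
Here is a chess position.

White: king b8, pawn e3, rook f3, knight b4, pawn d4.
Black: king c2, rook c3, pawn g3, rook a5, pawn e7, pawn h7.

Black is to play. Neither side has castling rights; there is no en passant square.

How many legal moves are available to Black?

Black to move; king on c2.
In check: yes, from the white knight on b4.
Legal moves: Kb3, Kd2, Kb2, Kd1, Kc1, Kb1.
Count: 6.

6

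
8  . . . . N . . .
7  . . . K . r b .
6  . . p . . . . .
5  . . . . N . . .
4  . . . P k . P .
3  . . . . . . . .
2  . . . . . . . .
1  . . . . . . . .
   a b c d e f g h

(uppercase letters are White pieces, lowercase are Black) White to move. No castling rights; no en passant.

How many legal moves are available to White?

White to move; king on d7.
In check: yes, from the black rook on f7.
Legal moves: Kd8, Kc8, Ke6, Kd6, Kxc6, Nxf7.
Count: 6.

6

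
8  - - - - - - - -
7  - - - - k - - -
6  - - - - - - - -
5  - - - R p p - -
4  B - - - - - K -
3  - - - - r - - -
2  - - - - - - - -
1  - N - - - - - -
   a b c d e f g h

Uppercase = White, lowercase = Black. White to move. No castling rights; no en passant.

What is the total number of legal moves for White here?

4

White to move; king on g4.
In check: yes, from the black pawn on f5.
Legal moves: Kh5, Kg5, Kxf5, Kh4.
Count: 4.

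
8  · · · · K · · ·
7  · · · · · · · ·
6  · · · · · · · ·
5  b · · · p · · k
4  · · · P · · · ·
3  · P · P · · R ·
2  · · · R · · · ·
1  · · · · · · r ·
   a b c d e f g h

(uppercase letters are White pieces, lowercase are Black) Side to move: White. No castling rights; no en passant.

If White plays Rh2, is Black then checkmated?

yes

After Rh2: black king on h5; in check: yes, from the white rook on h2.
King squares — g4: attacked by Rg3; h4: attacked by Rh2; g5: attacked by Rg3; g6: attacked by Rg3; h6: attacked by Rh2.
Black has no legal moves → checkmate.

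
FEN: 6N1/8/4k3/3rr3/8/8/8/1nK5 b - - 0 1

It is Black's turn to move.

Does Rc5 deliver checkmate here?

no

After Rc5: white king on c1; in check: yes, from the black rook on c5.
White has 3 legal replies: Kb2, Kd1, Kxb1.
In check but a legal move exists → not checkmate.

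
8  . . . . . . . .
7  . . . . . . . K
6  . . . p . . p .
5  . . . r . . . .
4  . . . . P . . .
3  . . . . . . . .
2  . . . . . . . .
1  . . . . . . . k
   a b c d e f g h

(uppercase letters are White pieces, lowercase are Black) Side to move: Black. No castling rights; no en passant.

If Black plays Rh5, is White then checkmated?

no

After Rh5: white king on h7; in check: yes, from the black rook on h5.
White has 3 legal replies: Kg8, Kg7, Kxg6.
In check but a legal move exists → not checkmate.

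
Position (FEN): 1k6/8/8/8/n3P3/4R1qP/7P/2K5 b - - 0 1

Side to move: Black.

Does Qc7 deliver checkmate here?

no

After Qc7: white king on c1; in check: yes, from the black queen on c7.
White has 4 legal replies: Kd2, Kd1, Kb1, Rc3.
In check but a legal move exists → not checkmate.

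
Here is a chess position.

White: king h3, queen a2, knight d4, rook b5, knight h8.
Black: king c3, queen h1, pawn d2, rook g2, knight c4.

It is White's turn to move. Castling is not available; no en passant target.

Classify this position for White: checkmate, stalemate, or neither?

White to move; white king on h3.
In check: yes, from the black queen on h1.
King squares — g2: attacked by Qh1; h2: attacked by Qh1; g3: attacked by Rg2; g4: attacked by Rg2; h4: attacked by Qh1.
Legal moves for White: none.
In check with no legal moves → checkmate.

checkmate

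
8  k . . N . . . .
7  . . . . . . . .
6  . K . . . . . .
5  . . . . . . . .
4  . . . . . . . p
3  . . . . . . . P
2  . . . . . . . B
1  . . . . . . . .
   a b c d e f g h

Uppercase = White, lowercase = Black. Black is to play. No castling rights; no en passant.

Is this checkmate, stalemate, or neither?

stalemate

Black to move; black king on a8.
In check: no.
King squares — a7: attacked by Kb6; b7: attacked by Kb6; b8: attacked by Bh2.
Legal moves for Black: none.
Not in check and no legal moves → stalemate.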